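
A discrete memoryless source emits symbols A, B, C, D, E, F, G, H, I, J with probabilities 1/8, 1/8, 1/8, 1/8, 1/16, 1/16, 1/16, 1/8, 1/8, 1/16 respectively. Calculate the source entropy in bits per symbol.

3.25 bits

Each probability is a power of 1/2, so log₂(1/p) is an integer.
H = Σ p·log₂(1/p) = 1/8·3 + 1/8·3 + 1/8·3 + 1/8·3 + 1/16·4 + 1/16·4 + 1/16·4 + 1/8·3 + 1/8·3 + 1/16·4 = 3.25 bits.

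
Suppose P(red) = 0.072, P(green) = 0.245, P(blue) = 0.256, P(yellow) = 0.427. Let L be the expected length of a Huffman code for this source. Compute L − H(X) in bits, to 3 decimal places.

Entropy H = −Σ p log₂ p ≈ 1.7979 bits.
Huffman merges: 9/125+49/200→317/1000; 32/125+317/1000→573/1000; 427/1000+573/1000→1. L = 189/100 ≈ 1.8900.
L − H = 1.8900 − 1.7979 = 0.092 bits.

0.092 bits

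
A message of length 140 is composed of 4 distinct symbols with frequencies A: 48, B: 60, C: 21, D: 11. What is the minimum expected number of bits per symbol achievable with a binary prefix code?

1.8 bits/symbol

Probabilities are the counts divided by 140.
Repeatedly combine the two least-probable nodes; the expected code length is the sum of the merged weights.
merge 11/140 + 3/20 → 8/35
merge 8/35 + 12/35 → 4/7
merge 3/7 + 4/7 → 1
L = 8/35 + 4/7 + 1 = 9/5 = 1.8 bits/symbol.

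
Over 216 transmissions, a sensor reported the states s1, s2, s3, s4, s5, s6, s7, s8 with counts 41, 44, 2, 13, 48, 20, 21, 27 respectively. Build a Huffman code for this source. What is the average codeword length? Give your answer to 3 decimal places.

Probabilities are the counts divided by 216.
Repeatedly combine the two least-probable nodes; the expected code length is the sum of the merged weights.
merge 1/108 + 13/216 → 5/72
merge 5/72 + 5/54 → 35/216
merge 7/72 + 1/8 → 2/9
merge 35/216 + 41/216 → 19/54
merge 11/54 + 2/9 → 23/54
merge 2/9 + 19/54 → 31/54
merge 23/54 + 31/54 → 1
L = 5/72 + 35/216 + 2/9 + 19/54 + 23/54 + 31/54 + 1 = 101/36 ≈ 2.806 bits/symbol.

2.806 bits/symbol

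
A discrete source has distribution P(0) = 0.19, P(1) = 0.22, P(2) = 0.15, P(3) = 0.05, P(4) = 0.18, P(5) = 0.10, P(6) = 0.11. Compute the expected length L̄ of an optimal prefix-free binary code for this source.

2.74 bits/symbol

Repeatedly combine the two least-probable nodes; the expected code length is the sum of the merged weights.
merge 1/20 + 1/10 → 3/20
merge 11/100 + 3/20 → 13/50
merge 3/20 + 9/50 → 33/100
merge 19/100 + 11/50 → 41/100
merge 13/50 + 33/100 → 59/100
merge 41/100 + 59/100 → 1
L = 3/20 + 13/50 + 33/100 + 41/100 + 59/100 + 1 = 137/50 = 2.74 bits/symbol.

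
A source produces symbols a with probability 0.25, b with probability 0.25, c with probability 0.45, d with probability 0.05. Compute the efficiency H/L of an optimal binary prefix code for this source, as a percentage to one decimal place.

93.8%

Entropy H = −Σ p log₂ p ≈ 1.7345 bits.
Huffman merges: 1/20+1/4→3/10; 1/4+3/10→11/20; 9/20+11/20→1. L = 37/20 ≈ 1.8500.
Efficiency = H/L = 1.7345/1.8500 = 93.8%.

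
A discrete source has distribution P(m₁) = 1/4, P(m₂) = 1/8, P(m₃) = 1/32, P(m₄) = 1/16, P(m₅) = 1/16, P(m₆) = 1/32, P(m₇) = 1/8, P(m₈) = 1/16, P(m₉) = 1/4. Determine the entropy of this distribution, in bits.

Each probability is a power of 1/2, so log₂(1/p) is an integer.
H = Σ p·log₂(1/p) = 1/4·2 + 1/8·3 + 1/32·5 + 1/16·4 + 1/16·4 + 1/32·5 + 1/8·3 + 1/16·4 + 1/4·2 = 2.8125 bits.

2.8125 bits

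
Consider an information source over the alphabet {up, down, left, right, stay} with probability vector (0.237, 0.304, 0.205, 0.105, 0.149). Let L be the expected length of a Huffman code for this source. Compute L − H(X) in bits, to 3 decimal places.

Entropy H = −Σ p log₂ p ≈ 2.2338 bits.
Huffman merges: 21/200+149/1000→127/500; 41/200+237/1000→221/500; 127/500+38/125→279/500; 221/500+279/500→1. L = 1127/500 ≈ 2.2540.
L − H = 2.2540 − 2.2338 = 0.020 bits.

0.020 bits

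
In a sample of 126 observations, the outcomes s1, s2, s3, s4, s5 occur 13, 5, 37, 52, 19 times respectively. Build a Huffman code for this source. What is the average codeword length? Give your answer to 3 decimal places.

Probabilities are the counts divided by 126.
Repeatedly combine the two least-probable nodes; the expected code length is the sum of the merged weights.
merge 5/126 + 13/126 → 1/7
merge 1/7 + 19/126 → 37/126
merge 37/126 + 37/126 → 37/63
merge 26/63 + 37/63 → 1
L = 1/7 + 37/126 + 37/63 + 1 = 85/42 ≈ 2.024 bits/symbol.

2.024 bits/symbol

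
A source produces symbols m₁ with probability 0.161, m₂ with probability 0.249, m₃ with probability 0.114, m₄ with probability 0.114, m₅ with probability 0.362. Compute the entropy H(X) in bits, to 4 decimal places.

2.1686 bits

H = −Σ pᵢ log₂ pᵢ.
−0.161·log₂(0.161) = 0.4242
−0.249·log₂(0.249) = 0.4994
−0.114·log₂(0.114) = 0.3571
−0.114·log₂(0.114) = 0.3571
−0.362·log₂(0.362) = 0.5307
Sum ≈ 2.1686 → 2.1686 bits.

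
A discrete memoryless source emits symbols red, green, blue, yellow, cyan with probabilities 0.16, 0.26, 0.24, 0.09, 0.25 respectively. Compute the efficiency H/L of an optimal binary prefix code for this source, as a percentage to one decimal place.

Entropy H = −Σ p log₂ p ≈ 2.2351 bits.
Huffman merges: 9/100+4/25→1/4; 6/25+1/4→49/100; 1/4+13/50→51/100; 49/100+51/100→1. L = 9/4 ≈ 2.2500.
Efficiency = H/L = 2.2351/2.2500 = 99.3%.

99.3%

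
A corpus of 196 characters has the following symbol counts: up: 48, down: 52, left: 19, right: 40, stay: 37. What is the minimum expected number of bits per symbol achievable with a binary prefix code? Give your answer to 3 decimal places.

2.286 bits/symbol

Probabilities are the counts divided by 196.
Repeatedly combine the two least-probable nodes; the expected code length is the sum of the merged weights.
merge 19/196 + 37/196 → 2/7
merge 10/49 + 12/49 → 22/49
merge 13/49 + 2/7 → 27/49
merge 22/49 + 27/49 → 1
L = 2/7 + 22/49 + 27/49 + 1 = 16/7 ≈ 2.286 bits/symbol.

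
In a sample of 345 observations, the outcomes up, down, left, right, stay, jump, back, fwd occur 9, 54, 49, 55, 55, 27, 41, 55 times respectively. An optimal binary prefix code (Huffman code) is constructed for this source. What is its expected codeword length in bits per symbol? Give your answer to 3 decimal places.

Probabilities are the counts divided by 345.
Repeatedly combine the two least-probable nodes; the expected code length is the sum of the merged weights.
merge 3/115 + 9/115 → 12/115
merge 12/115 + 41/345 → 77/345
merge 49/345 + 18/115 → 103/345
merge 11/69 + 11/69 → 22/69
merge 11/69 + 77/345 → 44/115
merge 103/345 + 22/69 → 71/115
merge 44/115 + 71/115 → 1
L = 12/115 + 77/345 + 103/345 + 22/69 + 44/115 + 71/115 + 1 = 1016/345 ≈ 2.945 bits/symbol.

2.945 bits/symbol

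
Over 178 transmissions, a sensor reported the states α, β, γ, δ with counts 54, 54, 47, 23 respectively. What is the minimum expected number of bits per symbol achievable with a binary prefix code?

Probabilities are the counts divided by 178.
Repeatedly combine the two least-probable nodes; the expected code length is the sum of the merged weights.
merge 23/178 + 47/178 → 35/89
merge 27/89 + 27/89 → 54/89
merge 35/89 + 54/89 → 1
L = 35/89 + 54/89 + 1 = 2 bits/symbol.

2 bits/symbol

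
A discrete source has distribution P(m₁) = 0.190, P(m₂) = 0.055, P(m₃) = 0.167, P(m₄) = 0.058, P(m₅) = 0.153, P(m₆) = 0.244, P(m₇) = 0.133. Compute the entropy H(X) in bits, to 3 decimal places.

H = −Σ pᵢ log₂ pᵢ.
−0.190·log₂(0.190) = 0.4552
−0.055·log₂(0.055) = 0.2301
−0.167·log₂(0.167) = 0.4312
−0.058·log₂(0.058) = 0.2383
−0.153·log₂(0.153) = 0.4144
−0.244·log₂(0.244) = 0.4966
−0.133·log₂(0.133) = 0.3871
Sum ≈ 2.6529 → 2.653 bits.

2.653 bits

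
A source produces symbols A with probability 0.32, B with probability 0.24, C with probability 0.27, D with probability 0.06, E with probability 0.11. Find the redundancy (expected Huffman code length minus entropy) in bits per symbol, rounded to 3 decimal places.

0.046 bits

Entropy H = −Σ p log₂ p ≈ 2.1240 bits.
Huffman merges: 3/50+11/100→17/100; 17/100+6/25→41/100; 27/100+8/25→59/100; 41/100+59/100→1. L = 217/100 ≈ 2.1700.
L − H = 2.1700 − 2.1240 = 0.046 bits.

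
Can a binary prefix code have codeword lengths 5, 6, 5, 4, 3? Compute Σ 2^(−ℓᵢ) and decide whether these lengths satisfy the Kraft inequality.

With common denominator 2^6 = 64: Σ 2^(−ℓᵢ) = 2/64 + 1/64 + 2/64 + 4/64 + 8/64 = 17/64 = 0.265625.
Kraft's inequality requires Σ ≤ 1; here Σ = 0.265625 ≤ 1, so such a prefix code exists.

0.265625; yes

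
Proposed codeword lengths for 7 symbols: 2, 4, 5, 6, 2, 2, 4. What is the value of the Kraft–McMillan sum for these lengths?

0.921875

With common denominator 2^6 = 64: Σ 2^(−ℓᵢ) = 16/64 + 4/64 + 2/64 + 1/64 + 16/64 + 16/64 + 4/64 = 59/64 = 0.921875.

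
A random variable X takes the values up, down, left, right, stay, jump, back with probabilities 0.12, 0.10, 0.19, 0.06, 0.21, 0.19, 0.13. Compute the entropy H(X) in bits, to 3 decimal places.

2.709 bits

H = −Σ pᵢ log₂ pᵢ.
−0.12·log₂(0.12) = 0.3671
−0.10·log₂(0.10) = 0.3322
−0.19·log₂(0.19) = 0.4552
−0.06·log₂(0.06) = 0.2435
−0.21·log₂(0.21) = 0.4728
−0.19·log₂(0.19) = 0.4552
−0.13·log₂(0.13) = 0.3826
Sum ≈ 2.7087 → 2.709 bits.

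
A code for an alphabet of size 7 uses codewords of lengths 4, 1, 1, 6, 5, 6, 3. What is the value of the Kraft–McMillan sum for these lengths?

With common denominator 2^6 = 64: Σ 2^(−ℓᵢ) = 4/64 + 32/64 + 32/64 + 1/64 + 2/64 + 1/64 + 8/64 = 80/64 = 1.25.

1.25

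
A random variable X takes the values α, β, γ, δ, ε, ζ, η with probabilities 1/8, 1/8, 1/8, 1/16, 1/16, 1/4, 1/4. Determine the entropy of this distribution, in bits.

Each probability is a power of 1/2, so log₂(1/p) is an integer.
H = Σ p·log₂(1/p) = 1/8·3 + 1/8·3 + 1/8·3 + 1/16·4 + 1/16·4 + 1/4·2 + 1/4·2 = 2.625 bits.

2.625 bits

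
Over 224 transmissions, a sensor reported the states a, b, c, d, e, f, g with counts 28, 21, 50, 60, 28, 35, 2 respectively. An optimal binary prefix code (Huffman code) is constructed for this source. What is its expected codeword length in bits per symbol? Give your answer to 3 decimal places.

2.612 bits/symbol

Probabilities are the counts divided by 224.
Repeatedly combine the two least-probable nodes; the expected code length is the sum of the merged weights.
merge 1/112 + 3/32 → 23/224
merge 23/224 + 1/8 → 51/224
merge 1/8 + 5/32 → 9/32
merge 25/112 + 51/224 → 101/224
merge 15/56 + 9/32 → 123/224
merge 101/224 + 123/224 → 1
L = 23/224 + 51/224 + 9/32 + 101/224 + 123/224 + 1 = 585/224 ≈ 2.612 bits/symbol.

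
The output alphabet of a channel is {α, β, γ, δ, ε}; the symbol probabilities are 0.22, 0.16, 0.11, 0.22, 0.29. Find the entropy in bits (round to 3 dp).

H = −Σ pᵢ log₂ pᵢ.
−0.22·log₂(0.22) = 0.4806
−0.16·log₂(0.16) = 0.4230
−0.11·log₂(0.11) = 0.3503
−0.22·log₂(0.22) = 0.4806
−0.29·log₂(0.29) = 0.5179
Sum ≈ 2.2524 → 2.252 bits.

2.252 bits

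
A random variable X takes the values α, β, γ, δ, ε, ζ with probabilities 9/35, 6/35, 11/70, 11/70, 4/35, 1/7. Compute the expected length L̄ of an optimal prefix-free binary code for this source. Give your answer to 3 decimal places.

2.571 bits/symbol

Repeatedly combine the two least-probable nodes; the expected code length is the sum of the merged weights.
merge 4/35 + 1/7 → 9/35
merge 11/70 + 11/70 → 11/35
merge 6/35 + 9/35 → 3/7
merge 9/35 + 11/35 → 4/7
merge 3/7 + 4/7 → 1
L = 9/35 + 11/35 + 3/7 + 4/7 + 1 = 18/7 ≈ 2.571 bits/symbol.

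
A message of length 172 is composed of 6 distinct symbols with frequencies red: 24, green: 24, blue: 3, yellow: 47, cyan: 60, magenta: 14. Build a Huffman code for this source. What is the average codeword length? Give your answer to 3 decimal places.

Probabilities are the counts divided by 172.
Repeatedly combine the two least-probable nodes; the expected code length is the sum of the merged weights.
merge 3/172 + 7/86 → 17/172
merge 17/172 + 6/43 → 41/172
merge 6/43 + 41/172 → 65/172
merge 47/172 + 15/43 → 107/172
merge 65/172 + 107/172 → 1
L = 17/172 + 41/172 + 65/172 + 107/172 + 1 = 201/86 ≈ 2.337 bits/symbol.

2.337 bits/symbol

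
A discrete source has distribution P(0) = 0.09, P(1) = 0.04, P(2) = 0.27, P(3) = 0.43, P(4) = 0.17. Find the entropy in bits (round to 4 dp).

H = −Σ pᵢ log₂ pᵢ.
−0.09·log₂(0.09) = 0.3127
−0.04·log₂(0.04) = 0.1858
−0.27·log₂(0.27) = 0.5100
−0.43·log₂(0.43) = 0.5236
−0.17·log₂(0.17) = 0.4346
Sum ≈ 1.9666 → 1.9666 bits.

1.9666 bits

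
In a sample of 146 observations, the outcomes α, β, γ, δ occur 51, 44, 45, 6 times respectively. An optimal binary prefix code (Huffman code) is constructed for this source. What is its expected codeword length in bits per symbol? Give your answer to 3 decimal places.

1.993 bits/symbol

Probabilities are the counts divided by 146.
Repeatedly combine the two least-probable nodes; the expected code length is the sum of the merged weights.
merge 3/73 + 22/73 → 25/73
merge 45/146 + 25/73 → 95/146
merge 51/146 + 95/146 → 1
L = 25/73 + 95/146 + 1 = 291/146 ≈ 1.993 bits/symbol.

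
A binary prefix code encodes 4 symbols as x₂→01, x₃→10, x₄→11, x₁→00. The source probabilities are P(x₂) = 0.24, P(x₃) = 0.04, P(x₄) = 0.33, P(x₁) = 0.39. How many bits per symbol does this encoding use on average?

2 bits/symbol

L̄ = Σ pᵢ·ℓᵢ = 0.24·2 + 0.04·2 + 0.33·2 + 0.39·2 = 2 bits/symbol.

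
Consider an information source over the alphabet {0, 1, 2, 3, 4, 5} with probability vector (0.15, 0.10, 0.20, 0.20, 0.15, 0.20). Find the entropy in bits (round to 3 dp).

2.546 bits

H = −Σ pᵢ log₂ pᵢ.
−0.15·log₂(0.15) = 0.4105
−0.10·log₂(0.10) = 0.3322
−0.20·log₂(0.20) = 0.4644
−0.20·log₂(0.20) = 0.4644
−0.15·log₂(0.15) = 0.4105
−0.20·log₂(0.20) = 0.4644
Sum ≈ 2.5464 → 2.546 bits.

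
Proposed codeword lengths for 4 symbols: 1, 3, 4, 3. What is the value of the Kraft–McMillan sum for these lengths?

0.8125

With common denominator 2^4 = 16: Σ 2^(−ℓᵢ) = 8/16 + 2/16 + 1/16 + 2/16 = 13/16 = 0.8125.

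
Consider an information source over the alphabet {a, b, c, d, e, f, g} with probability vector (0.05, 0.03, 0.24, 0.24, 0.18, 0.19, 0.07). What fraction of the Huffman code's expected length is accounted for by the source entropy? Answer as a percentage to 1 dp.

Entropy H = −Σ p log₂ p ≈ 2.5252 bits.
Huffman merges: 3/100+1/20→2/25; 7/100+2/25→3/20; 3/20+9/50→33/100; 19/100+6/25→43/100; 6/25+33/100→57/100; 43/100+57/100→1. L = 64/25 ≈ 2.5600.
Efficiency = H/L = 2.5252/2.5600 = 98.6%.

98.6%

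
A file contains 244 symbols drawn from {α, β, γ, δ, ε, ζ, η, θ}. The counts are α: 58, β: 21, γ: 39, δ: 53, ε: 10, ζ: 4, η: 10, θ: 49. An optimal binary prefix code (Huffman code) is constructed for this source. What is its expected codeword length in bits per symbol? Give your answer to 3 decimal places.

2.684 bits/symbol

Probabilities are the counts divided by 244.
Repeatedly combine the two least-probable nodes; the expected code length is the sum of the merged weights.
merge 1/61 + 5/122 → 7/122
merge 5/122 + 7/122 → 6/61
merge 21/244 + 6/61 → 45/244
merge 39/244 + 45/244 → 21/61
merge 49/244 + 53/244 → 51/122
merge 29/122 + 21/61 → 71/122
merge 51/122 + 71/122 → 1
L = 7/122 + 6/61 + 45/244 + 21/61 + 51/122 + 71/122 + 1 = 655/244 ≈ 2.684 bits/symbol.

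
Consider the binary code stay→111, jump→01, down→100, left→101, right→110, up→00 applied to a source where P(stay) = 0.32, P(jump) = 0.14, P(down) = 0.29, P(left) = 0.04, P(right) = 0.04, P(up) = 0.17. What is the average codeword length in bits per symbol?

2.69 bits/symbol

L̄ = Σ pᵢ·ℓᵢ = 0.32·3 + 0.14·2 + 0.29·3 + 0.04·3 + 0.04·3 + 0.17·2 = 2.69 bits/symbol.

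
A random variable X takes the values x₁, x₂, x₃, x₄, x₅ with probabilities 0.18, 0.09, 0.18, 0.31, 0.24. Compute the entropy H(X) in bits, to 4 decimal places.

H = −Σ pᵢ log₂ pᵢ.
−0.18·log₂(0.18) = 0.4453
−0.09·log₂(0.09) = 0.3127
−0.18·log₂(0.18) = 0.4453
−0.31·log₂(0.31) = 0.5238
−0.24·log₂(0.24) = 0.4941
Sum ≈ 2.2212 → 2.2212 bits.

2.2212 bits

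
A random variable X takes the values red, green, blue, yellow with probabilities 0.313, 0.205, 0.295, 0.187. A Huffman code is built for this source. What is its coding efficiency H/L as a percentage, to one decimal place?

Entropy H = −Σ p log₂ p ≈ 1.9651 bits.
Huffman merges: 187/1000+41/200→49/125; 59/200+313/1000→76/125; 49/125+76/125→1. L = 2 ≈ 2.0000.
Efficiency = H/L = 1.9651/2.0000 = 98.3%.

98.3%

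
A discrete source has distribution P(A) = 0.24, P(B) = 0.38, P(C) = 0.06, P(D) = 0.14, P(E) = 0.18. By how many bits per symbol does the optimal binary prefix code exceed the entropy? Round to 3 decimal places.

0.089 bits

Entropy H = −Σ p log₂ p ≈ 2.1105 bits.
Huffman merges: 3/50+7/50→1/5; 9/50+1/5→19/50; 6/25+19/50→31/50; 19/50+31/50→1. L = 11/5 ≈ 2.2000.
L − H = 2.2000 − 2.1105 = 0.089 bits.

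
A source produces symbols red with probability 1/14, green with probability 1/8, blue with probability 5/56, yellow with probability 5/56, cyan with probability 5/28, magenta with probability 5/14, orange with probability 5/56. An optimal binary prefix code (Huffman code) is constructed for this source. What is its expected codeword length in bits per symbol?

2.625 bits/symbol

Repeatedly combine the two least-probable nodes; the expected code length is the sum of the merged weights.
merge 1/14 + 5/56 → 9/56
merge 5/56 + 5/56 → 5/28
merge 1/8 + 9/56 → 2/7
merge 5/28 + 5/28 → 5/14
merge 2/7 + 5/14 → 9/14
merge 5/14 + 9/14 → 1
L = 9/56 + 5/28 + 2/7 + 5/14 + 9/14 + 1 = 21/8 = 2.625 bits/symbol.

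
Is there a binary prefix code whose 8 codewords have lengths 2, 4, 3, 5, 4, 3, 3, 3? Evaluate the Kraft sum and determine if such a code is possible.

With common denominator 2^5 = 32: Σ 2^(−ℓᵢ) = 8/32 + 2/32 + 4/32 + 1/32 + 2/32 + 4/32 + 4/32 + 4/32 = 29/32 = 0.90625.
Kraft's inequality requires Σ ≤ 1; here Σ = 0.90625 ≤ 1, so such a prefix code exists.

0.90625; yes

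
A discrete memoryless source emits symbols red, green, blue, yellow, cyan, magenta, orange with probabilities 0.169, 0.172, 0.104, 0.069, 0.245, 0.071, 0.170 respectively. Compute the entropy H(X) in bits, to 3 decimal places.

H = −Σ pᵢ log₂ pᵢ.
−0.169·log₂(0.169) = 0.4335
−0.172·log₂(0.172) = 0.4368
−0.104·log₂(0.104) = 0.3396
−0.069·log₂(0.069) = 0.2662
−0.245·log₂(0.245) = 0.4971
−0.071·log₂(0.071) = 0.2709
−0.170·log₂(0.170) = 0.4346
Sum ≈ 2.6787 → 2.679 bits.

2.679 bits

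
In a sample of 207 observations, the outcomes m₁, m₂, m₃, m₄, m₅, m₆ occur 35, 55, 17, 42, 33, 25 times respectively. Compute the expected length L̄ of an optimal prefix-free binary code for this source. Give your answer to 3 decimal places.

2.531 bits/symbol

Probabilities are the counts divided by 207.
Repeatedly combine the two least-probable nodes; the expected code length is the sum of the merged weights.
merge 17/207 + 25/207 → 14/69
merge 11/69 + 35/207 → 68/207
merge 14/69 + 14/69 → 28/69
merge 55/207 + 68/207 → 41/69
merge 28/69 + 41/69 → 1
L = 14/69 + 68/207 + 28/69 + 41/69 + 1 = 524/207 ≈ 2.531 bits/symbol.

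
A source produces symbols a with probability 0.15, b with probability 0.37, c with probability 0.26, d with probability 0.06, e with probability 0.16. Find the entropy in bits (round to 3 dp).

2.113 bits

H = −Σ pᵢ log₂ pᵢ.
−0.15·log₂(0.15) = 0.4105
−0.37·log₂(0.37) = 0.5307
−0.26·log₂(0.26) = 0.5053
−0.06·log₂(0.06) = 0.2435
−0.16·log₂(0.16) = 0.4230
Sum ≈ 2.1131 → 2.113 bits.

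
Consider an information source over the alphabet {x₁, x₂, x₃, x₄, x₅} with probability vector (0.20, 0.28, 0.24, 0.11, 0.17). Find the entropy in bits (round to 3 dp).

2.258 bits

H = −Σ pᵢ log₂ pᵢ.
−0.20·log₂(0.20) = 0.4644
−0.28·log₂(0.28) = 0.5142
−0.24·log₂(0.24) = 0.4941
−0.11·log₂(0.11) = 0.3503
−0.17·log₂(0.17) = 0.4346
Sum ≈ 2.2576 → 2.258 bits.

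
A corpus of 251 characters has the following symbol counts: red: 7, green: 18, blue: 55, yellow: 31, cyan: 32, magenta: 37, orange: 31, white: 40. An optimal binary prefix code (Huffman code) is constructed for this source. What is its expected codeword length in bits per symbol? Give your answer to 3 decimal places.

Probabilities are the counts divided by 251.
Repeatedly combine the two least-probable nodes; the expected code length is the sum of the merged weights.
merge 7/251 + 18/251 → 25/251
merge 25/251 + 31/251 → 56/251
merge 31/251 + 32/251 → 63/251
merge 37/251 + 40/251 → 77/251
merge 55/251 + 56/251 → 111/251
merge 63/251 + 77/251 → 140/251
merge 111/251 + 140/251 → 1
L = 25/251 + 56/251 + 63/251 + 77/251 + 111/251 + 140/251 + 1 = 723/251 ≈ 2.880 bits/symbol.

2.880 bits/symbol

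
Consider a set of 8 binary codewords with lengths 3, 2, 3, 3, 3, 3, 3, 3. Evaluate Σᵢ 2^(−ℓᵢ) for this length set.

With common denominator 2^3 = 8: Σ 2^(−ℓᵢ) = 1/8 + 2/8 + 1/8 + 1/8 + 1/8 + 1/8 + 1/8 + 1/8 = 9/8 = 1.125.

1.125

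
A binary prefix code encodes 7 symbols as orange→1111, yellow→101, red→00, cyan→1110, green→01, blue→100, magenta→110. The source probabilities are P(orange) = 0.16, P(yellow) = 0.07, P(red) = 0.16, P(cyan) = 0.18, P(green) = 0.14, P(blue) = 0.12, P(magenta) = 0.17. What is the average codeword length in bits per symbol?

L̄ = Σ pᵢ·ℓᵢ = 0.16·4 + 0.07·3 + 0.16·2 + 0.18·4 + 0.14·2 + 0.12·3 + 0.17·3 = 3.04 bits/symbol.

3.04 bits/symbol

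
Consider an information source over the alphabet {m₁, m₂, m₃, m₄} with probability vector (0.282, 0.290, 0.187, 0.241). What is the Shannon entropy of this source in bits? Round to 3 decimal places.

H = −Σ pᵢ log₂ pᵢ.
−0.282·log₂(0.282) = 0.5150
−0.290·log₂(0.290) = 0.5179
−0.187·log₂(0.187) = 0.4523
−0.241·log₂(0.241) = 0.4947
Sum ≈ 1.9800 → 1.980 bits.

1.980 bits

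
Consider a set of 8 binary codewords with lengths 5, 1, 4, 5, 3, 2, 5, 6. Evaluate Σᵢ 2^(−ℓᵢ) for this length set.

With common denominator 2^6 = 64: Σ 2^(−ℓᵢ) = 2/64 + 32/64 + 4/64 + 2/64 + 8/64 + 16/64 + 2/64 + 1/64 = 67/64 = 1.046875.

1.046875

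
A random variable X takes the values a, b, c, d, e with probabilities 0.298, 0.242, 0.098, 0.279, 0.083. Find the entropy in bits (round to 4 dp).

H = −Σ pᵢ log₂ pᵢ.
−0.298·log₂(0.298) = 0.5205
−0.242·log₂(0.242) = 0.4954
−0.098·log₂(0.098) = 0.3284
−0.279·log₂(0.279) = 0.5138
−0.083·log₂(0.083) = 0.2980
Sum ≈ 2.1561 → 2.1561 bits.

2.1561 bits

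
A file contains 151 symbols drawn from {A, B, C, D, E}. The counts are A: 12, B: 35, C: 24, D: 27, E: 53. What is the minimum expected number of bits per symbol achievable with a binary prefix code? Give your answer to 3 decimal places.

2.238 bits/symbol

Probabilities are the counts divided by 151.
Repeatedly combine the two least-probable nodes; the expected code length is the sum of the merged weights.
merge 12/151 + 24/151 → 36/151
merge 27/151 + 35/151 → 62/151
merge 36/151 + 53/151 → 89/151
merge 62/151 + 89/151 → 1
L = 36/151 + 62/151 + 89/151 + 1 = 338/151 ≈ 2.238 bits/symbol.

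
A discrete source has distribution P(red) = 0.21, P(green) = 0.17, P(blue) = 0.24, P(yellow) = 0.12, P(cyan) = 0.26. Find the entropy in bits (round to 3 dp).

H = −Σ pᵢ log₂ pᵢ.
−0.21·log₂(0.21) = 0.4728
−0.17·log₂(0.17) = 0.4346
−0.24·log₂(0.24) = 0.4941
−0.12·log₂(0.12) = 0.3671
−0.26·log₂(0.26) = 0.5053
Sum ≈ 2.2739 → 2.274 bits.

2.274 bits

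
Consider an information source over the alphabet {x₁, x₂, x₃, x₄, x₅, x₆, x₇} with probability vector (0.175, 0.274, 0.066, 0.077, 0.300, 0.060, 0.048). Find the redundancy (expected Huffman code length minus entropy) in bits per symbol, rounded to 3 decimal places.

Entropy H = −Σ p log₂ p ≈ 2.4704 bits.
Huffman merges: 6/125+3/50→27/250; 33/500+77/1000→143/1000; 27/250+143/1000→251/1000; 7/40+251/1000→213/500; 137/500+3/10→287/500; 213/500+287/500→1. L = 1251/500 ≈ 2.5020.
L − H = 2.5020 − 2.4704 = 0.032 bits.

0.032 bits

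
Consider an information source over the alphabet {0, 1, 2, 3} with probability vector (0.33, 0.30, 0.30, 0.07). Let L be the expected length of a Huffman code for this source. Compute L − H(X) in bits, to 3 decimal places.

0.161 bits

Entropy H = −Σ p log₂ p ≈ 1.8386 bits.
Huffman merges: 7/100+3/10→37/100; 3/10+33/100→63/100; 37/100+63/100→1. L = 2 ≈ 2.0000.
L − H = 2.0000 − 1.8386 = 0.161 bits.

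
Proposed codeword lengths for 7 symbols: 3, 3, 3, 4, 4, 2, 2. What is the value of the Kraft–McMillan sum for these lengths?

With common denominator 2^4 = 16: Σ 2^(−ℓᵢ) = 2/16 + 2/16 + 2/16 + 1/16 + 1/16 + 4/16 + 4/16 = 16/16 = 1.

1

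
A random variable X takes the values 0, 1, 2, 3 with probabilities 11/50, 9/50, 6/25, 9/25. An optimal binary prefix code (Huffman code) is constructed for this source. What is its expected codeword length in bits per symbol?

2 bits/symbol

Repeatedly combine the two least-probable nodes; the expected code length is the sum of the merged weights.
merge 9/50 + 11/50 → 2/5
merge 6/25 + 9/25 → 3/5
merge 2/5 + 3/5 → 1
L = 2/5 + 3/5 + 1 = 2 bits/symbol.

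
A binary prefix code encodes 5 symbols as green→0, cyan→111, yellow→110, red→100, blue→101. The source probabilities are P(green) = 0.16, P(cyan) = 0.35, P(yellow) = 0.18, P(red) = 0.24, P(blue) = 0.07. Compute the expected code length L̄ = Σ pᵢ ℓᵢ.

2.68 bits/symbol

L̄ = Σ pᵢ·ℓᵢ = 0.16·1 + 0.35·3 + 0.18·3 + 0.24·3 + 0.07·3 = 2.68 bits/symbol.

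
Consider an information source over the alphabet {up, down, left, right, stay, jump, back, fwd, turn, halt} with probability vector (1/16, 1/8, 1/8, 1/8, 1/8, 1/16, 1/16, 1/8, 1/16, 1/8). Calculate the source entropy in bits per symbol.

Each probability is a power of 1/2, so log₂(1/p) is an integer.
H = Σ p·log₂(1/p) = 1/16·4 + 1/8·3 + 1/8·3 + 1/8·3 + 1/8·3 + 1/16·4 + 1/16·4 + 1/8·3 + 1/16·4 + 1/8·3 = 3.25 bits.

3.25 bits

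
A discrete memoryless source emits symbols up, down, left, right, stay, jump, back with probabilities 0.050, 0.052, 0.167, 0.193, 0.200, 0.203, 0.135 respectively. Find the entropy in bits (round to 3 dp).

2.649 bits

H = −Σ pᵢ log₂ pᵢ.
−0.050·log₂(0.050) = 0.2161
−0.052·log₂(0.052) = 0.2218
−0.167·log₂(0.167) = 0.4312
−0.193·log₂(0.193) = 0.4581
−0.200·log₂(0.200) = 0.4644
−0.203·log₂(0.203) = 0.4670
−0.135·log₂(0.135) = 0.3900
Sum ≈ 2.6485 → 2.649 bits.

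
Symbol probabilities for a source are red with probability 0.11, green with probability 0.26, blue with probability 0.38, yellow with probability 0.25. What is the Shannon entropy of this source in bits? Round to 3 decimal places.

H = −Σ pᵢ log₂ pᵢ.
−0.11·log₂(0.11) = 0.3503
−0.26·log₂(0.26) = 0.5053
−0.38·log₂(0.38) = 0.5305
−0.25·log₂(0.25) = 0.5000
Sum ≈ 1.8860 → 1.886 bits.

1.886 bits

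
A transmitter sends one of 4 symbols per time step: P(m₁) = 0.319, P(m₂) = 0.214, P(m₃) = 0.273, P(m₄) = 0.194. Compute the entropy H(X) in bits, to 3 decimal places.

H = −Σ pᵢ log₂ pᵢ.
−0.319·log₂(0.319) = 0.5258
−0.214·log₂(0.214) = 0.4760
−0.273·log₂(0.273) = 0.5113
−0.194·log₂(0.194) = 0.4590
Sum ≈ 1.9721 → 1.972 bits.

1.972 bits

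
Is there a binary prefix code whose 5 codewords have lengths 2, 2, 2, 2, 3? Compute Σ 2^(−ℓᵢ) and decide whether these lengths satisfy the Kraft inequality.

With common denominator 2^3 = 8: Σ 2^(−ℓᵢ) = 2/8 + 2/8 + 2/8 + 2/8 + 1/8 = 9/8 = 1.125.
Kraft's inequality requires Σ ≤ 1; here Σ = 1.125 > 1, so no such prefix code exists.

1.125; no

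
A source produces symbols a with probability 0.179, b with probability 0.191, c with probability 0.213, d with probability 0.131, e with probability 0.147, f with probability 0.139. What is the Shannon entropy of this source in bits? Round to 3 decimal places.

2.562 bits

H = −Σ pᵢ log₂ pᵢ.
−0.179·log₂(0.179) = 0.4443
−0.191·log₂(0.191) = 0.4562
−0.213·log₂(0.213) = 0.4752
−0.131·log₂(0.131) = 0.3841
−0.147·log₂(0.147) = 0.4066
−0.139·log₂(0.139) = 0.3957
Sum ≈ 2.5621 → 2.562 bits.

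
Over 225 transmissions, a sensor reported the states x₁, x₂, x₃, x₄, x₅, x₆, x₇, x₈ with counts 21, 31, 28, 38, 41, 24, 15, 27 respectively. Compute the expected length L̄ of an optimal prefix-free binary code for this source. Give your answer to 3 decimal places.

Probabilities are the counts divided by 225.
Repeatedly combine the two least-probable nodes; the expected code length is the sum of the merged weights.
merge 1/15 + 7/75 → 4/25
merge 8/75 + 3/25 → 17/75
merge 28/225 + 31/225 → 59/225
merge 4/25 + 38/225 → 74/225
merge 41/225 + 17/75 → 92/225
merge 59/225 + 74/225 → 133/225
merge 92/225 + 133/225 → 1
L = 4/25 + 17/75 + 59/225 + 74/225 + 92/225 + 133/225 + 1 = 134/45 ≈ 2.978 bits/symbol.

2.978 bits/symbol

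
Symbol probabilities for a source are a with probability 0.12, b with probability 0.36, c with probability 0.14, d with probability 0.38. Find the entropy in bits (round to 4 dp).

H = −Σ pᵢ log₂ pᵢ.
−0.12·log₂(0.12) = 0.3671
−0.36·log₂(0.36) = 0.5306
−0.14·log₂(0.14) = 0.3971
−0.38·log₂(0.38) = 0.5305
Sum ≈ 1.8252 → 1.8252 bits.

1.8252 bits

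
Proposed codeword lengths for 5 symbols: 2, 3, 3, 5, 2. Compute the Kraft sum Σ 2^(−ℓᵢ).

With common denominator 2^5 = 32: Σ 2^(−ℓᵢ) = 8/32 + 4/32 + 4/32 + 1/32 + 8/32 = 25/32 = 0.78125.

0.78125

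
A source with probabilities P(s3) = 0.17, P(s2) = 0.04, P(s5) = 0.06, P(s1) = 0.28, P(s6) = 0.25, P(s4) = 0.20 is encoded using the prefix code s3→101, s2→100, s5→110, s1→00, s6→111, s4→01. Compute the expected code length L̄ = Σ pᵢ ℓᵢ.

L̄ = Σ pᵢ·ℓᵢ = 0.17·3 + 0.04·3 + 0.06·3 + 0.28·2 + 0.25·3 + 0.20·2 = 2.52 bits/symbol.

2.52 bits/symbol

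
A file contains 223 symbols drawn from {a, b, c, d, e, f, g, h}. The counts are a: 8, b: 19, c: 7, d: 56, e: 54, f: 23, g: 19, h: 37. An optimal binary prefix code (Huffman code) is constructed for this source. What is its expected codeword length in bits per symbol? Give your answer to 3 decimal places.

Probabilities are the counts divided by 223.
Repeatedly combine the two least-probable nodes; the expected code length is the sum of the merged weights.
merge 7/223 + 8/223 → 15/223
merge 15/223 + 19/223 → 34/223
merge 19/223 + 23/223 → 42/223
merge 34/223 + 37/223 → 71/223
merge 42/223 + 54/223 → 96/223
merge 56/223 + 71/223 → 127/223
merge 96/223 + 127/223 → 1
L = 15/223 + 34/223 + 42/223 + 71/223 + 96/223 + 127/223 + 1 = 608/223 ≈ 2.726 bits/symbol.

2.726 bits/symbol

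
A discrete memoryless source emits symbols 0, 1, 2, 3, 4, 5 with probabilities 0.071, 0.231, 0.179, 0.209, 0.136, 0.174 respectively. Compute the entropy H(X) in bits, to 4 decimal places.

2.5060 bits

H = −Σ pᵢ log₂ pᵢ.
−0.071·log₂(0.071) = 0.2709
−0.231·log₂(0.231) = 0.4883
−0.179·log₂(0.179) = 0.4443
−0.209·log₂(0.209) = 0.4720
−0.136·log₂(0.136) = 0.3915
−0.174·log₂(0.174) = 0.4390
Sum ≈ 2.5060 → 2.5060 bits.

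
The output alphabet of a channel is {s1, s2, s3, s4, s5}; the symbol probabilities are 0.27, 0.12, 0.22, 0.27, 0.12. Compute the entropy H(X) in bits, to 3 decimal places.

H = −Σ pᵢ log₂ pᵢ.
−0.27·log₂(0.27) = 0.5100
−0.12·log₂(0.12) = 0.3671
−0.22·log₂(0.22) = 0.4806
−0.27·log₂(0.27) = 0.5100
−0.12·log₂(0.12) = 0.3671
Sum ≈ 2.2348 → 2.235 bits.

2.235 bits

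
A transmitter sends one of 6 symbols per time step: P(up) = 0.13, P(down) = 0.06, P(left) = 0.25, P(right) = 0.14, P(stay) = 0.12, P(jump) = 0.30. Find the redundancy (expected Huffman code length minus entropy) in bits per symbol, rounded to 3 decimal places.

0.039 bits

Entropy H = −Σ p log₂ p ≈ 2.4114 bits.
Huffman merges: 3/50+3/25→9/50; 13/100+7/50→27/100; 9/50+1/4→43/100; 27/100+3/10→57/100; 43/100+57/100→1. L = 49/20 ≈ 2.4500.
L − H = 2.4500 − 2.4114 = 0.039 bits.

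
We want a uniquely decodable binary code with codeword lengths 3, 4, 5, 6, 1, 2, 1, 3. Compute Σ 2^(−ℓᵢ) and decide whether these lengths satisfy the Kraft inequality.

1.609375; no

With common denominator 2^6 = 64: Σ 2^(−ℓᵢ) = 8/64 + 4/64 + 2/64 + 1/64 + 32/64 + 16/64 + 32/64 + 8/64 = 103/64 = 1.609375.
Kraft's inequality requires Σ ≤ 1; here Σ = 1.609375 > 1, so no such prefix code exists.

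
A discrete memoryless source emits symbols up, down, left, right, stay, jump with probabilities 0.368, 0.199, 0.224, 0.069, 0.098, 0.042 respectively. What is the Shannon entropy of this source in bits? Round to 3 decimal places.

2.264 bits

H = −Σ pᵢ log₂ pᵢ.
−0.368·log₂(0.368) = 0.5307
−0.199·log₂(0.199) = 0.4635
−0.224·log₂(0.224) = 0.4835
−0.069·log₂(0.069) = 0.2662
−0.098·log₂(0.098) = 0.3284
−0.042·log₂(0.042) = 0.1921
Sum ≈ 2.2644 → 2.264 bits.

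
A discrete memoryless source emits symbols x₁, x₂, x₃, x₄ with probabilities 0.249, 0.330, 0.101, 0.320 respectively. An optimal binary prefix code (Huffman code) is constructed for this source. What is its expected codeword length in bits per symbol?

Repeatedly combine the two least-probable nodes; the expected code length is the sum of the merged weights.
merge 101/1000 + 249/1000 → 7/20
merge 8/25 + 33/100 → 13/20
merge 7/20 + 13/20 → 1
L = 7/20 + 13/20 + 1 = 2 bits/symbol.

2 bits/symbol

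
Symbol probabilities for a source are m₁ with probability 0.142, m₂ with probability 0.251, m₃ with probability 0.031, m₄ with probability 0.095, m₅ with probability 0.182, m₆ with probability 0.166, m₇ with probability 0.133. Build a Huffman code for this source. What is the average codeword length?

2.693 bits/symbol

Repeatedly combine the two least-probable nodes; the expected code length is the sum of the merged weights.
merge 31/1000 + 19/200 → 63/500
merge 63/500 + 133/1000 → 259/1000
merge 71/500 + 83/500 → 77/250
merge 91/500 + 251/1000 → 433/1000
merge 259/1000 + 77/250 → 567/1000
merge 433/1000 + 567/1000 → 1
L = 63/500 + 259/1000 + 77/250 + 433/1000 + 567/1000 + 1 = 2693/1000 = 2.693 bits/symbol.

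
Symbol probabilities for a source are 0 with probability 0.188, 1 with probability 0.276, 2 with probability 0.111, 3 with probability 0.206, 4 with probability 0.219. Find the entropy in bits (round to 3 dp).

H = −Σ pᵢ log₂ pᵢ.
−0.188·log₂(0.188) = 0.4533
−0.276·log₂(0.276) = 0.5126
−0.111·log₂(0.111) = 0.3520
−0.206·log₂(0.206) = 0.4695
−0.219·log₂(0.219) = 0.4798
Sum ≈ 2.2673 → 2.267 bits.

2.267 bits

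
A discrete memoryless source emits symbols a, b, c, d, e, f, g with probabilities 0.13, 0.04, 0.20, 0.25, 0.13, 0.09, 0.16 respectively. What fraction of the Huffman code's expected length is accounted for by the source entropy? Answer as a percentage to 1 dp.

Entropy H = −Σ p log₂ p ≈ 2.6511 bits.
Huffman merges: 1/25+9/100→13/100; 13/100+13/100→13/50; 13/100+4/25→29/100; 1/5+1/4→9/20; 13/50+29/100→11/20; 9/20+11/20→1. L = 67/25 ≈ 2.6800.
Efficiency = H/L = 2.6511/2.6800 = 98.9%.

98.9%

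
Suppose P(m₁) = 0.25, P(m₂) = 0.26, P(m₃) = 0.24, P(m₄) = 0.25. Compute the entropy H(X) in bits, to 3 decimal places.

H = −Σ pᵢ log₂ pᵢ.
−0.25·log₂(0.25) = 0.5000
−0.26·log₂(0.26) = 0.5053
−0.24·log₂(0.24) = 0.4941
−0.25·log₂(0.25) = 0.5000
Sum ≈ 1.9994 → 1.999 bits.

1.999 bits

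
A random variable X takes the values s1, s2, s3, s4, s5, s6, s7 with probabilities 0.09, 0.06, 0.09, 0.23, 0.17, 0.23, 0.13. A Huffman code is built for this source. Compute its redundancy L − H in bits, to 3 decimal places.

0.029 bits

Entropy H = −Σ p log₂ p ≈ 2.6614 bits.
Huffman merges: 3/50+9/100→3/20; 9/100+13/100→11/50; 3/20+17/100→8/25; 11/50+23/100→9/20; 23/100+8/25→11/20; 9/20+11/20→1. L = 269/100 ≈ 2.6900.
L − H = 2.6900 − 2.6614 = 0.029 bits.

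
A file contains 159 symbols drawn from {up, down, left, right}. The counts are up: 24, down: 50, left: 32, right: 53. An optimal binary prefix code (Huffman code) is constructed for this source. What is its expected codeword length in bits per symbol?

Probabilities are the counts divided by 159.
Repeatedly combine the two least-probable nodes; the expected code length is the sum of the merged weights.
merge 8/53 + 32/159 → 56/159
merge 50/159 + 1/3 → 103/159
merge 56/159 + 103/159 → 1
L = 56/159 + 103/159 + 1 = 2 bits/symbol.

2 bits/symbol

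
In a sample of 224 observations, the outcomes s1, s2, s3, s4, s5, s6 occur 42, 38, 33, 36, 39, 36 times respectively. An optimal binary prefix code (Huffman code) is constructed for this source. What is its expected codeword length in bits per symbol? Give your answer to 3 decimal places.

2.638 bits/symbol

Probabilities are the counts divided by 224.
Repeatedly combine the two least-probable nodes; the expected code length is the sum of the merged weights.
merge 33/224 + 9/56 → 69/224
merge 9/56 + 19/112 → 37/112
merge 39/224 + 3/16 → 81/224
merge 69/224 + 37/112 → 143/224
merge 81/224 + 143/224 → 1
L = 69/224 + 37/112 + 81/224 + 143/224 + 1 = 591/224 ≈ 2.638 bits/symbol.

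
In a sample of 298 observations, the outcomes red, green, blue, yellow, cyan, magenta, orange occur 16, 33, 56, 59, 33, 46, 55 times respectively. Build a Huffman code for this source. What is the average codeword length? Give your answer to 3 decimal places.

2.779 bits/symbol

Probabilities are the counts divided by 298.
Repeatedly combine the two least-probable nodes; the expected code length is the sum of the merged weights.
merge 8/149 + 33/298 → 49/298
merge 33/298 + 23/149 → 79/298
merge 49/298 + 55/298 → 52/149
merge 28/149 + 59/298 → 115/298
merge 79/298 + 52/149 → 183/298
merge 115/298 + 183/298 → 1
L = 49/298 + 79/298 + 52/149 + 115/298 + 183/298 + 1 = 414/149 ≈ 2.779 bits/symbol.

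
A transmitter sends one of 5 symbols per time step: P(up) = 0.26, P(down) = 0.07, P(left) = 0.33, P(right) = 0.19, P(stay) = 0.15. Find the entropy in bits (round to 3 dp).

2.167 bits

H = −Σ pᵢ log₂ pᵢ.
−0.26·log₂(0.26) = 0.5053
−0.07·log₂(0.07) = 0.2686
−0.33·log₂(0.33) = 0.5278
−0.19·log₂(0.19) = 0.4552
−0.15·log₂(0.15) = 0.4105
Sum ≈ 2.1674 → 2.167 bits.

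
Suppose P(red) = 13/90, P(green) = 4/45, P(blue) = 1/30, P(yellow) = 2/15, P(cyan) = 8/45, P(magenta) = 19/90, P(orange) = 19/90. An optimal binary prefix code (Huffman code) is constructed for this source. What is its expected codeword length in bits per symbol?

2.7 bits/symbol

Repeatedly combine the two least-probable nodes; the expected code length is the sum of the merged weights.
merge 1/30 + 4/45 → 11/90
merge 11/90 + 2/15 → 23/90
merge 13/90 + 8/45 → 29/90
merge 19/90 + 19/90 → 19/45
merge 23/90 + 29/90 → 26/45
merge 19/45 + 26/45 → 1
L = 11/90 + 23/90 + 29/90 + 19/45 + 26/45 + 1 = 27/10 = 2.7 bits/symbol.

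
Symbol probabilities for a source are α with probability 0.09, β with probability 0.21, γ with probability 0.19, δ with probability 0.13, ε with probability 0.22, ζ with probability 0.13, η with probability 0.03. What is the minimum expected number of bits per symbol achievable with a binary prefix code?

2.69 bits/symbol

Repeatedly combine the two least-probable nodes; the expected code length is the sum of the merged weights.
merge 3/100 + 9/100 → 3/25
merge 3/25 + 13/100 → 1/4
merge 13/100 + 19/100 → 8/25
merge 21/100 + 11/50 → 43/100
merge 1/4 + 8/25 → 57/100
merge 43/100 + 57/100 → 1
L = 3/25 + 1/4 + 8/25 + 43/100 + 57/100 + 1 = 269/100 = 2.69 bits/symbol.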